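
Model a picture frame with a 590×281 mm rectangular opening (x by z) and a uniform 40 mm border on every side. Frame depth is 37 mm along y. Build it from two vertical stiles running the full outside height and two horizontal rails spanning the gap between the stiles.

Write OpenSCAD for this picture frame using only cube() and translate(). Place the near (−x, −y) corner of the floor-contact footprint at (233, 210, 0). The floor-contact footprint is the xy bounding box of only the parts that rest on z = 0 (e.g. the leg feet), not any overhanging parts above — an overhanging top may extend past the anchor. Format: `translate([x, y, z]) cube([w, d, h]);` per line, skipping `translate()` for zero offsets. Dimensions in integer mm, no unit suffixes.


translate([233, 210, 0]) cube([40, 37, 361]);
translate([863, 210, 0]) cube([40, 37, 361]);
translate([273, 210, 0]) cube([590, 37, 40]);
translate([273, 210, 321]) cube([590, 37, 40]);


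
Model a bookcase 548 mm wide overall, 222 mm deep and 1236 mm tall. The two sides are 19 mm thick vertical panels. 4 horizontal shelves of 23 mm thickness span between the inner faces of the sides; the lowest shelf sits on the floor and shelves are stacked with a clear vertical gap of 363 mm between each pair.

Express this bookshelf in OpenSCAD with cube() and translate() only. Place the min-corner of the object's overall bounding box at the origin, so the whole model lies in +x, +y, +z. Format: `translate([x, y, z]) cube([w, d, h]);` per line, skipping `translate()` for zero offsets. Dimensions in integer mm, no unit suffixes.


cube([19, 222, 1236]);
translate([529, 0, 0]) cube([19, 222, 1236]);
translate([19, 0, 0]) cube([510, 222, 23]);
translate([19, 0, 386]) cube([510, 222, 23]);
translate([19, 0, 772]) cube([510, 222, 23]);
translate([19, 0, 1158]) cube([510, 222, 23]);


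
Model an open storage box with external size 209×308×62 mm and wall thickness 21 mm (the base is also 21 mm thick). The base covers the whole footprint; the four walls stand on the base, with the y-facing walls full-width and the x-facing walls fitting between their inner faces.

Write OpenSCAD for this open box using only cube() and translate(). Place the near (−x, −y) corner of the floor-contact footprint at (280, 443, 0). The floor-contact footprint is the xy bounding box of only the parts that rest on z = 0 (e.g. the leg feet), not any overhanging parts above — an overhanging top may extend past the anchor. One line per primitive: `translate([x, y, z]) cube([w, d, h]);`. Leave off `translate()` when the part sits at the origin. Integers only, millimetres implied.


translate([280, 443, 0]) cube([209, 308, 21]);
translate([280, 443, 21]) cube([209, 21, 41]);
translate([280, 730, 21]) cube([209, 21, 41]);
translate([280, 464, 21]) cube([21, 266, 41]);
translate([468, 464, 21]) cube([21, 266, 41]);


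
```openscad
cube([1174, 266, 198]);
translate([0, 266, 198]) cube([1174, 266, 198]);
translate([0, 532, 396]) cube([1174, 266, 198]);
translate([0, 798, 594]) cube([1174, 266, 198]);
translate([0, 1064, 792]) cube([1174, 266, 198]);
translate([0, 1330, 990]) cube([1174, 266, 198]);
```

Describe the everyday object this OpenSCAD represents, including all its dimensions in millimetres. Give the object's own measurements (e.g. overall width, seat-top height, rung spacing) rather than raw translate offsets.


A straight staircase of 6 solid steps. Each step is 1174 mm wide (x), 266 mm deep (y, the going) and 198 mm tall (the rise). The first step rests on the floor; each subsequent step sits one going further in +y and one rise higher in +z, directly behind and above the previous step with no overlap.


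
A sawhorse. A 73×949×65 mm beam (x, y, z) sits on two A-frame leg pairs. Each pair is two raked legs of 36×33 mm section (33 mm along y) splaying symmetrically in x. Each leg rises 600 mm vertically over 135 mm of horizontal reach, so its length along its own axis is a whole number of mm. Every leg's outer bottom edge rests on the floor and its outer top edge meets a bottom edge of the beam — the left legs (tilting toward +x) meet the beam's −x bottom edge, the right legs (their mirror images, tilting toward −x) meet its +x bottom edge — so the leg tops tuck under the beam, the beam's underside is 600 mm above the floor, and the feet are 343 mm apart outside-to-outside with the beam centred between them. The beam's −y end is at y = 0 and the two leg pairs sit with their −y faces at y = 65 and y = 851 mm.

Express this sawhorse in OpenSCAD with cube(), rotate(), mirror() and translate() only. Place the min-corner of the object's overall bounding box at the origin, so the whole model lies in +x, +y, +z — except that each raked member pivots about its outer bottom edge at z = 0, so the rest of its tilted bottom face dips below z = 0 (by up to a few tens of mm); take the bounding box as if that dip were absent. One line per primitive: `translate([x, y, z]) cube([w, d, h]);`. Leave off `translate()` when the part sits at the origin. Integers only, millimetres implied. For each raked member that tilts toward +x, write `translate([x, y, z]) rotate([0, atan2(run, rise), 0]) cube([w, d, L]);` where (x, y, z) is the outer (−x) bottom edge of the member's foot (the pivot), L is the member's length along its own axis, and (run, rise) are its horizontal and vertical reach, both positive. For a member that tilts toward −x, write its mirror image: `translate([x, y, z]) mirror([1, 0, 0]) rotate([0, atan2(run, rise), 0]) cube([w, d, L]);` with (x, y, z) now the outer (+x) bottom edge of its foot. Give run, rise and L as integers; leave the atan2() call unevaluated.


translate([135, 0, 600]) cube([73, 949, 65]);
translate([0, 65, 0]) rotate([0, atan2(135, 600), 0]) cube([36, 33, 615]);
translate([343, 65, 0]) mirror([1, 0, 0]) rotate([0, atan2(135, 600), 0]) cube([36, 33, 615]);
translate([0, 851, 0]) rotate([0, atan2(135, 600), 0]) cube([36, 33, 615]);
translate([343, 851, 0]) mirror([1, 0, 0]) rotate([0, atan2(135, 600), 0]) cube([36, 33, 615]);


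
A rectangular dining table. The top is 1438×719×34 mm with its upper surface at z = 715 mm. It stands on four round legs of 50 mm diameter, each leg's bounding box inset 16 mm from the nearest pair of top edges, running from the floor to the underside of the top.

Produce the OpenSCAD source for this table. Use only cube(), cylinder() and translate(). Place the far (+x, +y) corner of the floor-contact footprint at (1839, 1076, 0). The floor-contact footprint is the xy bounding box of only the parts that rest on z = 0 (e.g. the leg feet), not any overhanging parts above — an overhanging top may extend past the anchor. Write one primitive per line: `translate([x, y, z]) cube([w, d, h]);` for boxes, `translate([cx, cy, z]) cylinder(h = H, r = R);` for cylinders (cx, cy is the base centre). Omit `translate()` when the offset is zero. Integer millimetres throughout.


translate([417, 373, 681]) cube([1438, 719, 34]);
translate([458, 414, 0]) cylinder(h = 681, r = 25);
translate([1814, 414, 0]) cylinder(h = 681, r = 25);
translate([458, 1051, 0]) cylinder(h = 681, r = 25);
translate([1814, 1051, 0]) cylinder(h = 681, r = 25);


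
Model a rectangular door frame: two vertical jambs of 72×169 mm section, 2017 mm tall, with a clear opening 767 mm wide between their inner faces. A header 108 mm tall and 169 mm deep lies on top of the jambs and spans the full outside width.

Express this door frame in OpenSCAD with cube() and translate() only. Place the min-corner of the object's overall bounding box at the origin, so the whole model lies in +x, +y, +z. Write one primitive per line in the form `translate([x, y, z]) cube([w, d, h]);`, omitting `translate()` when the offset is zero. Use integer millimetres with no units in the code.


cube([72, 169, 2017]);
translate([839, 0, 0]) cube([72, 169, 2017]);
translate([0, 0, 2017]) cube([911, 169, 108]);


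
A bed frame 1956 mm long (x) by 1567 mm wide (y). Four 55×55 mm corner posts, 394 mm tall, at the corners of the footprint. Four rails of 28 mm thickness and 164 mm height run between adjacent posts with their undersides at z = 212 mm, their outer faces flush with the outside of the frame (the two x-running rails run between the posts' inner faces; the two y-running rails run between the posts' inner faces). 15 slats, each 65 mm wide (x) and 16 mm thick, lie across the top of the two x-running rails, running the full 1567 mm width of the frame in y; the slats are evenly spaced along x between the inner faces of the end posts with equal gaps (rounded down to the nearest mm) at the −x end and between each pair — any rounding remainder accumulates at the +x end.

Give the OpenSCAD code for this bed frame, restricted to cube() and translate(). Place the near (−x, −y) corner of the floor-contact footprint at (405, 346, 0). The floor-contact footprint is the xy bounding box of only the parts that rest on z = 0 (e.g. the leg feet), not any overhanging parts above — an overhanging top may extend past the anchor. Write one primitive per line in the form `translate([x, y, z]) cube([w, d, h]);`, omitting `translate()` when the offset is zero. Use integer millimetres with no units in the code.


// slat z = rail_z + rail_h = 212 + 164 = 376
// slat gap = ⌊(1846 − 15·65) / 16⌋ = 54
translate([405, 346, 0]) cube([55, 55, 394]);
translate([405, 1858, 0]) cube([55, 55, 394]);
translate([2306, 346, 0]) cube([55, 55, 394]);
translate([2306, 1858, 0]) cube([55, 55, 394]);
translate([460, 346, 212]) cube([1846, 28, 164]);
translate([460, 1885, 212]) cube([1846, 28, 164]);
translate([405, 401, 212]) cube([28, 1457, 164]);
translate([2333, 401, 212]) cube([28, 1457, 164]);
translate([514, 346, 376]) cube([65, 1567, 16]);
translate([633, 346, 376]) cube([65, 1567, 16]);
translate([752, 346, 376]) cube([65, 1567, 16]);
translate([871, 346, 376]) cube([65, 1567, 16]);
translate([990, 346, 376]) cube([65, 1567, 16]);
translate([1109, 346, 376]) cube([65, 1567, 16]);
translate([1228, 346, 376]) cube([65, 1567, 16]);
translate([1347, 346, 376]) cube([65, 1567, 16]);
translate([1466, 346, 376]) cube([65, 1567, 16]);
translate([1585, 346, 376]) cube([65, 1567, 16]);
translate([1704, 346, 376]) cube([65, 1567, 16]);
translate([1823, 346, 376]) cube([65, 1567, 16]);
translate([1942, 346, 376]) cube([65, 1567, 16]);
translate([2061, 346, 376]) cube([65, 1567, 16]);
translate([2180, 346, 376]) cube([65, 1567, 16]);


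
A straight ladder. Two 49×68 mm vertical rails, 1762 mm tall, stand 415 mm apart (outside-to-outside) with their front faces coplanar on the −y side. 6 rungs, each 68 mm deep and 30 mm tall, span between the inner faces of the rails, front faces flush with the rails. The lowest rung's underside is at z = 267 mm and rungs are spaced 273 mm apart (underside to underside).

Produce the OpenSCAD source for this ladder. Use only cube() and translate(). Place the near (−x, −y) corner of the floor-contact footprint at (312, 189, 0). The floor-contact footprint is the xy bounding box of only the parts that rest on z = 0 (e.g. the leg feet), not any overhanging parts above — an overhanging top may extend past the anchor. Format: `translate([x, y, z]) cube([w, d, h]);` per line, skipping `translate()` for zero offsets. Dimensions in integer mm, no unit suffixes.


// rung span = 415 - 2*49 = 317
// rung[k] z = 267 + k*273
translate([312, 189, 0]) cube([49, 68, 1762]);
translate([678, 189, 0]) cube([49, 68, 1762]);
translate([361, 189, 267]) cube([317, 68, 30]);
translate([361, 189, 540]) cube([317, 68, 30]);
translate([361, 189, 813]) cube([317, 68, 30]);
translate([361, 189, 1086]) cube([317, 68, 30]);
translate([361, 189, 1359]) cube([317, 68, 30]);
translate([361, 189, 1632]) cube([317, 68, 30]);


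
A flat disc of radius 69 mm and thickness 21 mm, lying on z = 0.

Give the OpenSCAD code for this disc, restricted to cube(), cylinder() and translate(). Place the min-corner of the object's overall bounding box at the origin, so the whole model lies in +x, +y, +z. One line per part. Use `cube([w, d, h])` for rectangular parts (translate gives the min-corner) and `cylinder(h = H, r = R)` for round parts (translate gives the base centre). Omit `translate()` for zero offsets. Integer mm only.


translate([69, 69, 0]) cylinder(h = 21, r = 69);


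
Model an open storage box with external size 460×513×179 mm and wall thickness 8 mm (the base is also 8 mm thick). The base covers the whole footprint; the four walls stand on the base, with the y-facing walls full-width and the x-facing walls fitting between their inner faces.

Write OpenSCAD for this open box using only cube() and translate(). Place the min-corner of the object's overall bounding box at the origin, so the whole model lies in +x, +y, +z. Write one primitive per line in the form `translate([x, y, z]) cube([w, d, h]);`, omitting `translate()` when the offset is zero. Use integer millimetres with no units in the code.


cube([460, 513, 8]);
translate([0, 0, 8]) cube([460, 8, 171]);
translate([0, 505, 8]) cube([460, 8, 171]);
translate([0, 8, 8]) cube([8, 497, 171]);
translate([452, 8, 8]) cube([8, 497, 171]);


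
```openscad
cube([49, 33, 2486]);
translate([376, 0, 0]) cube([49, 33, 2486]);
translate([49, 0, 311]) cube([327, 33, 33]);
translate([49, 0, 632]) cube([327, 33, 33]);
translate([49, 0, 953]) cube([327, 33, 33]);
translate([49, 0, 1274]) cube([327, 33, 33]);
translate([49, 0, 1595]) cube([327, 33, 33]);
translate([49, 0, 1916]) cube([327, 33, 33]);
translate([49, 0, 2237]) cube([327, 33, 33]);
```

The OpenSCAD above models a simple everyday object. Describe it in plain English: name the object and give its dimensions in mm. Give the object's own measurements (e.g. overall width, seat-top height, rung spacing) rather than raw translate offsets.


A straight ladder. Two 49×33 mm vertical rails, 2486 mm tall, stand 425 mm apart (outside-to-outside) with their front faces coplanar on the −y side. 7 rungs, each 33 mm deep and 33 mm tall, span between the inner faces of the rails, front faces flush with the rails. The lowest rung's underside is at z = 311 mm and rungs are spaced 321 mm apart (underside to underside).


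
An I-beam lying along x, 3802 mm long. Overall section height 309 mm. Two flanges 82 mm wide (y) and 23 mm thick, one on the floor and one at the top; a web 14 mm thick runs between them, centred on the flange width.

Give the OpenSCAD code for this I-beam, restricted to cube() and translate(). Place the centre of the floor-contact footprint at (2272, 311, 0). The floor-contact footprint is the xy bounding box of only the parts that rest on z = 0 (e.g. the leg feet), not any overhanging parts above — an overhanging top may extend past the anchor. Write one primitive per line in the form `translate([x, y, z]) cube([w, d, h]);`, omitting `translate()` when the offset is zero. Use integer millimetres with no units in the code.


translate([371, 270, 0]) cube([3802, 82, 23]);
translate([371, 304, 23]) cube([3802, 14, 263]);
translate([371, 270, 286]) cube([3802, 82, 23]);


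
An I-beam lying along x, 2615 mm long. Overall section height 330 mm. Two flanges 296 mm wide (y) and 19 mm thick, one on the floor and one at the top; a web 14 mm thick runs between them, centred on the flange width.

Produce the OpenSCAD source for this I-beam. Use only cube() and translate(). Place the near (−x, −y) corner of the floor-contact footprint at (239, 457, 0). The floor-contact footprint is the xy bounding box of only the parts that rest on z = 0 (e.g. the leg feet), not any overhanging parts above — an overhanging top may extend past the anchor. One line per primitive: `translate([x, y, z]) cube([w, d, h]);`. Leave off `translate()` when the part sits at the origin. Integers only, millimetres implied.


translate([239, 457, 0]) cube([2615, 296, 19]);
translate([239, 598, 19]) cube([2615, 14, 292]);
translate([239, 457, 311]) cube([2615, 296, 19]);


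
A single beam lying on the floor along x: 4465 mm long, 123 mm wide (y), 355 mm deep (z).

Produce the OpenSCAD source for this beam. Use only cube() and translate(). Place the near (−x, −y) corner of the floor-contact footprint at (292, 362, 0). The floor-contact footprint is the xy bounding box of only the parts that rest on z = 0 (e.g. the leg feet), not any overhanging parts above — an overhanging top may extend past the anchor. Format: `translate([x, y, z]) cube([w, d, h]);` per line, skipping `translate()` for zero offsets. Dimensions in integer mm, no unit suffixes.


translate([292, 362, 0]) cube([4465, 123, 355]);


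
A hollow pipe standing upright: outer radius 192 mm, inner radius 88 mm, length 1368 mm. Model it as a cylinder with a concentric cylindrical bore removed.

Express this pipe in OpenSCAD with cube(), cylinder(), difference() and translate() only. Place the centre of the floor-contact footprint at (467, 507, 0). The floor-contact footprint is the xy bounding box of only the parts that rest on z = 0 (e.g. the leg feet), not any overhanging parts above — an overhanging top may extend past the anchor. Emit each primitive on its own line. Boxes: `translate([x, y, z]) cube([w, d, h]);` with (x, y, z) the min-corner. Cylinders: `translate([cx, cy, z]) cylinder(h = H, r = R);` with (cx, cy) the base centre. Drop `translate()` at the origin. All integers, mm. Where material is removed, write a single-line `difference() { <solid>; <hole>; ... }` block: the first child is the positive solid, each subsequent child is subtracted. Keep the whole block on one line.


difference() { translate([467, 507, 0]) cylinder(h = 1368, r = 192); translate([467, 507, 0]) cylinder(h = 1368, r = 88); }


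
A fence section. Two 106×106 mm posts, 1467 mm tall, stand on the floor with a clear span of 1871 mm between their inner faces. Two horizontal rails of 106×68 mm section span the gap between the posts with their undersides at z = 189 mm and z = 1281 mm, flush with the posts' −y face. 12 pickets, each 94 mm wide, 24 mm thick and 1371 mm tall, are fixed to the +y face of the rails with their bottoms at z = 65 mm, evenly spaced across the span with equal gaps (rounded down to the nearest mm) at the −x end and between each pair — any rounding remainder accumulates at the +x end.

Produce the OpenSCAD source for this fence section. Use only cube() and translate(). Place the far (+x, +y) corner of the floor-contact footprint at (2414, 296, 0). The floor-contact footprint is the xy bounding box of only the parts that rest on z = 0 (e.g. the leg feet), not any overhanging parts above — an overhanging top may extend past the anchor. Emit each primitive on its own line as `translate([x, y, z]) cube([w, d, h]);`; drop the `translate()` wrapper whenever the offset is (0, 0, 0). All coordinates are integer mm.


translate([331, 190, 0]) cube([106, 106, 1467]);
translate([2308, 190, 0]) cube([106, 106, 1467]);
translate([437, 190, 189]) cube([1871, 106, 68]);
translate([437, 190, 1281]) cube([1871, 106, 68]);
translate([494, 296, 65]) cube([94, 24, 1371]);
translate([645, 296, 65]) cube([94, 24, 1371]);
translate([796, 296, 65]) cube([94, 24, 1371]);
translate([947, 296, 65]) cube([94, 24, 1371]);
translate([1098, 296, 65]) cube([94, 24, 1371]);
translate([1249, 296, 65]) cube([94, 24, 1371]);
translate([1400, 296, 65]) cube([94, 24, 1371]);
translate([1551, 296, 65]) cube([94, 24, 1371]);
translate([1702, 296, 65]) cube([94, 24, 1371]);
translate([1853, 296, 65]) cube([94, 24, 1371]);
translate([2004, 296, 65]) cube([94, 24, 1371]);
translate([2155, 296, 65]) cube([94, 24, 1371]);


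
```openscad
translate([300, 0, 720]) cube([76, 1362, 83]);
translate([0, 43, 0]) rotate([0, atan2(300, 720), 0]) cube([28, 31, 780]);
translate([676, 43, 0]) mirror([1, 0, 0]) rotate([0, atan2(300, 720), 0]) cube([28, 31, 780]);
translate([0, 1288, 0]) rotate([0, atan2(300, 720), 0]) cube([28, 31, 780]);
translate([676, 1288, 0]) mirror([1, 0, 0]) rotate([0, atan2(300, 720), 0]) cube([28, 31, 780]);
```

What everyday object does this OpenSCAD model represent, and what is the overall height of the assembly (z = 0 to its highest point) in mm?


A sawhorse. The overall height is 803 mm.

A beam across two mirrored pairs of raked legs — a sawhorse. The beam's underside is at z = 720 (matching the legs' vertical rise in atan2(300, 720)) and the beam is 83 mm tall, so its top is at 720 + 83 = 803 mm. The raked legs top out at the beam's underside, so that is the highest point.


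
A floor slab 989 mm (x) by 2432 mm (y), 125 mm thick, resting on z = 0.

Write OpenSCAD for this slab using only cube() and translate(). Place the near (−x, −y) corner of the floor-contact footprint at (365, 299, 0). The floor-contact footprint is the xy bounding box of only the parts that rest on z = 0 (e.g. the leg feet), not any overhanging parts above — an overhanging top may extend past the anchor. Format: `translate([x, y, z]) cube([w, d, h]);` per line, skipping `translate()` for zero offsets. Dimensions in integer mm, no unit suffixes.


translate([365, 299, 0]) cube([989, 2432, 125]);


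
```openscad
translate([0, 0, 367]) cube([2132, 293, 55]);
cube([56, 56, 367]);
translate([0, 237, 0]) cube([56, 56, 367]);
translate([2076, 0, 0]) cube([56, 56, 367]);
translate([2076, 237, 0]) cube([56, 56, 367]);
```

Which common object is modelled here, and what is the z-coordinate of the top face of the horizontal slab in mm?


A bench. The seat-top height is 422 mm.

A long slab on four corner posts — a bench. The slab sits at z = 367 with thickness 55, so the top is 367 + 55 = 422 mm.


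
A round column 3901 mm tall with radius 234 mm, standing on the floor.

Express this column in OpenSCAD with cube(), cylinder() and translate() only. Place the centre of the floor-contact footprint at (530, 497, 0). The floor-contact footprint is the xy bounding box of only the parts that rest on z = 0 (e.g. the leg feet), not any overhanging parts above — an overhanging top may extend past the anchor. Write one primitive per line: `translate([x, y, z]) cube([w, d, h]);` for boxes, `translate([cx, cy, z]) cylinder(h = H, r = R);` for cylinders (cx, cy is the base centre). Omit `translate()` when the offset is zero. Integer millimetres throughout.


translate([530, 497, 0]) cylinder(h = 3901, r = 234);


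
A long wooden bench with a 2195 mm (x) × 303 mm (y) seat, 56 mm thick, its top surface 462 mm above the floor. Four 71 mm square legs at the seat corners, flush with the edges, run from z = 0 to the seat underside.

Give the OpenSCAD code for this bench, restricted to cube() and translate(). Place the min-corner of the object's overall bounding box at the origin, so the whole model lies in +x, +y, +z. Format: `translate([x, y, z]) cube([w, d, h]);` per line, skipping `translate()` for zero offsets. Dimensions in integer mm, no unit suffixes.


// leg_h = 462 − 56 = 406
translate([0, 0, 406]) cube([2195, 303, 56]);
cube([71, 71, 406]);
translate([0, 232, 0]) cube([71, 71, 406]);
translate([2124, 0, 0]) cube([71, 71, 406]);
translate([2124, 232, 0]) cube([71, 71, 406]);


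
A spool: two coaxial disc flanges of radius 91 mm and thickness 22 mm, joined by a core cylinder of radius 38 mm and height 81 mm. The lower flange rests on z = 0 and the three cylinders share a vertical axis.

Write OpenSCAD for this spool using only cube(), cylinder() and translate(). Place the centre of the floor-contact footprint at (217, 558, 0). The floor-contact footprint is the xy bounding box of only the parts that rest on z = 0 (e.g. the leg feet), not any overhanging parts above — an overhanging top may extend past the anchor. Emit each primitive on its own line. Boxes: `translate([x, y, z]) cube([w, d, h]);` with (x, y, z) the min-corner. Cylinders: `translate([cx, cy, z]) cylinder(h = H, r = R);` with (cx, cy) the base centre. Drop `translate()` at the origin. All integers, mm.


translate([217, 558, 0]) cylinder(h = 22, r = 91);
translate([217, 558, 22]) cylinder(h = 81, r = 38);
translate([217, 558, 103]) cylinder(h = 22, r = 91);


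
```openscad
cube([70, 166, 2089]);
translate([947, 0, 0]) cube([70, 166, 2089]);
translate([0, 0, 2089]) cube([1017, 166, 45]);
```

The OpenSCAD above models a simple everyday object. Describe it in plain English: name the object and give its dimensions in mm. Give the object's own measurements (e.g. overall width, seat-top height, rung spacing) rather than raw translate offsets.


A door frame. The clear opening is 877 mm wide and 2089 mm high. Two 70 mm wide jambs, 166 mm deep, stand either side of the opening from the floor to the top of the opening. A 45 mm thick head sits across the top of both jambs, spanning the full outside width of the frame.


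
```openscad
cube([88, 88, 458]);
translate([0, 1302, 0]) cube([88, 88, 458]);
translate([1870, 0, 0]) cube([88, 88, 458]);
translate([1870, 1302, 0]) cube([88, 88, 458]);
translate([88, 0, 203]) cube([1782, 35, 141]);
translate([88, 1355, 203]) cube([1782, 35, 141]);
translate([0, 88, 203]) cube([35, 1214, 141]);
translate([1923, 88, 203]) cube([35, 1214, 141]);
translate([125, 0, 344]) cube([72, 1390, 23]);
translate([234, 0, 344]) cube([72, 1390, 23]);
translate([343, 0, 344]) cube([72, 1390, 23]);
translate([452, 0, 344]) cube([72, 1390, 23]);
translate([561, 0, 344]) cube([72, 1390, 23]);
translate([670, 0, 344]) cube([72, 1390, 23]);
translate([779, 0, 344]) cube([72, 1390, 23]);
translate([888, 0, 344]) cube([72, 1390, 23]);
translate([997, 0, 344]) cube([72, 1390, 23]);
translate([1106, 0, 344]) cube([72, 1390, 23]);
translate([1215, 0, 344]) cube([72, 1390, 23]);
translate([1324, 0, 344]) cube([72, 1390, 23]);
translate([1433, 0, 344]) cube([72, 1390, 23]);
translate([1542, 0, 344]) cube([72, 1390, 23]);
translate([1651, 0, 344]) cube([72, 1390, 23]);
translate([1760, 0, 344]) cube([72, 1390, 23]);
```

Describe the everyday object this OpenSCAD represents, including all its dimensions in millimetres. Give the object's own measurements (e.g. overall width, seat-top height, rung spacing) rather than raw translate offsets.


A bed frame 1958 mm long (x) by 1390 mm wide (y). Four 88×88 mm corner posts, 458 mm tall, at the corners of the footprint. Four rails of 35 mm thickness and 141 mm height run between adjacent posts with their undersides at z = 203 mm, their outer faces flush with the outside of the frame (the two x-running rails run between the posts' inner faces; the two y-running rails run between the posts' inner faces). 16 slats, each 72 mm wide (x) and 23 mm thick, lie across the top of the two x-running rails, running the full 1390 mm width of the frame in y; along x they sit between the end posts with a 37 mm gap after the −x posts and between neighbouring slats, leaving 38 mm before the +x posts.


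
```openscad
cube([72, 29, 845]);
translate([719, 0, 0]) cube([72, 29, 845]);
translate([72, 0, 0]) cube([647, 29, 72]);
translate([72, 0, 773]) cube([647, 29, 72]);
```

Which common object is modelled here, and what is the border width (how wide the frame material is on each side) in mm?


A picture frame. The border width is 72 mm.

Four thin pieces enclosing a rectangular opening — a picture frame. The two full-height stiles are 845 mm tall; the top rail sits at z = 773 and is 72 mm tall, so the border above the opening is 845 − 773 = 72 mm, matching the stile x-width.


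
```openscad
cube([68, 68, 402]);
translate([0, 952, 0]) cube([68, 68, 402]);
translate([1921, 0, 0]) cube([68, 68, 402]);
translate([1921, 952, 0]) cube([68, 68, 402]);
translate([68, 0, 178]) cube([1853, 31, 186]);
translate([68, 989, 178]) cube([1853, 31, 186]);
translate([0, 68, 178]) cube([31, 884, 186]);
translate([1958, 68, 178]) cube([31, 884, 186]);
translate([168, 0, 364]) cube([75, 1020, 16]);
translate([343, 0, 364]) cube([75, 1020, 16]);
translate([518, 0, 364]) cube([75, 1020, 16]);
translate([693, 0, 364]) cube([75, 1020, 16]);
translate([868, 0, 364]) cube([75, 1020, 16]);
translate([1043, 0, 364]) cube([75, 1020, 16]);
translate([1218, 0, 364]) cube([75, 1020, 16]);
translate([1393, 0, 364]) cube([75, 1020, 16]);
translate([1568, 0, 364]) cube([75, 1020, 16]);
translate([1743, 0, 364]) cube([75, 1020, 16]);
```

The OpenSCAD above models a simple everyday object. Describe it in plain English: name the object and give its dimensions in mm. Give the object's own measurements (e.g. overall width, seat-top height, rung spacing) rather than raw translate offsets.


A bed frame 1989 mm long (x) by 1020 mm wide (y). Four 68×68 mm corner posts, 402 mm tall, at the corners of the footprint. Four rails of 31 mm thickness and 186 mm height run between adjacent posts with their undersides at z = 178 mm, their outer faces flush with the outside of the frame (the two x-running rails run between the posts' inner faces; the two y-running rails run between the posts' inner faces). 10 slats, each 75 mm wide (x) and 16 mm thick, lie across the top of the two x-running rails, running the full 1020 mm width of the frame in y; along x they sit between the end posts with a 100 mm gap after the −x posts and between neighbouring slats, leaving 103 mm before the +x posts.


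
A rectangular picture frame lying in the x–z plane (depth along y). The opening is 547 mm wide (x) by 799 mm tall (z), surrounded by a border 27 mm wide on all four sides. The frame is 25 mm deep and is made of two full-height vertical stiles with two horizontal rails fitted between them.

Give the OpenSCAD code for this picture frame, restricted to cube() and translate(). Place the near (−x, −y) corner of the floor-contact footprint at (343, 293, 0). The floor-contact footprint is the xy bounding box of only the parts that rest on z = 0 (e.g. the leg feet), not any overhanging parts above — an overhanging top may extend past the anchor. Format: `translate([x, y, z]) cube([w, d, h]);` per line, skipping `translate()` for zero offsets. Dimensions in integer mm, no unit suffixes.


translate([343, 293, 0]) cube([27, 25, 853]);
translate([917, 293, 0]) cube([27, 25, 853]);
translate([370, 293, 0]) cube([547, 25, 27]);
translate([370, 293, 826]) cube([547, 25, 27]);


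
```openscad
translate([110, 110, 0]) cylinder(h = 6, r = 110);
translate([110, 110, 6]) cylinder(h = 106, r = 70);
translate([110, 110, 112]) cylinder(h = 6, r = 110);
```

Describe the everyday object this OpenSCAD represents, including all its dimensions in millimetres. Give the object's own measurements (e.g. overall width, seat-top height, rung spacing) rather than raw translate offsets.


A spool: two coaxial disc flanges of radius 110 mm and thickness 6 mm, joined by a core cylinder of radius 70 mm and height 106 mm. The lower flange rests on z = 0 and the three cylinders share a vertical axis.


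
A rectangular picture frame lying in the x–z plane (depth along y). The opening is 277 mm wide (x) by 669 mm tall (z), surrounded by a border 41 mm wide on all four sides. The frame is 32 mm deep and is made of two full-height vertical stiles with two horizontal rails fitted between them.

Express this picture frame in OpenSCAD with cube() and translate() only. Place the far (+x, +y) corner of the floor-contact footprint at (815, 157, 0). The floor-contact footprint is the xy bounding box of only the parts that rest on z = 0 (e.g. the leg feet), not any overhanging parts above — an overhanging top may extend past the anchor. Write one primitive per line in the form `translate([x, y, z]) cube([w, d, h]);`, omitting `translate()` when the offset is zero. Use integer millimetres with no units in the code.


translate([456, 125, 0]) cube([41, 32, 751]);
translate([774, 125, 0]) cube([41, 32, 751]);
translate([497, 125, 0]) cube([277, 32, 41]);
translate([497, 125, 710]) cube([277, 32, 41]);


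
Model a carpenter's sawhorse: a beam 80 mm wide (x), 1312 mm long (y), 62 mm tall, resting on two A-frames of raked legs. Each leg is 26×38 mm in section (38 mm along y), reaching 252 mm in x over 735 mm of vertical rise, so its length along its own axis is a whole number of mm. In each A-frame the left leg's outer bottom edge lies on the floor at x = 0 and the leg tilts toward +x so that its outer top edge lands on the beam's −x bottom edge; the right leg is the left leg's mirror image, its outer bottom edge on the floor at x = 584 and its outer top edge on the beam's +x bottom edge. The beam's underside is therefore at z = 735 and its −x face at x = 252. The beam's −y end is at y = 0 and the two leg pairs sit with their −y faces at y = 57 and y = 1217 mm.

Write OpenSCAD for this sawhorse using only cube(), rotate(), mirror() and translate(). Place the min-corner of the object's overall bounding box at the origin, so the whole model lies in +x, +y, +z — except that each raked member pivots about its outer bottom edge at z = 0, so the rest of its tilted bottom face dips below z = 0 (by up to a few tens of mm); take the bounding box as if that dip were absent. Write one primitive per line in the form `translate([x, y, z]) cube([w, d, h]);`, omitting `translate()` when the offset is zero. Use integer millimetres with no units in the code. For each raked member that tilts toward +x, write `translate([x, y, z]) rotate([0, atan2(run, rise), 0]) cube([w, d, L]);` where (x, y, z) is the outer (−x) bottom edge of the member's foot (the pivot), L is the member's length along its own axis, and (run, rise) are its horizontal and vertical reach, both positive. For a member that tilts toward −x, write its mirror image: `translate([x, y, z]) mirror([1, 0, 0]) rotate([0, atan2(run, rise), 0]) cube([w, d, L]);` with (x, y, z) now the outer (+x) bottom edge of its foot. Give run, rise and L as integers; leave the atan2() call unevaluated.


translate([252, 0, 735]) cube([80, 1312, 62]);
translate([0, 57, 0]) rotate([0, atan2(252, 735), 0]) cube([26, 38, 777]);
translate([584, 57, 0]) mirror([1, 0, 0]) rotate([0, atan2(252, 735), 0]) cube([26, 38, 777]);
translate([0, 1217, 0]) rotate([0, atan2(252, 735), 0]) cube([26, 38, 777]);
translate([584, 1217, 0]) mirror([1, 0, 0]) rotate([0, atan2(252, 735), 0]) cube([26, 38, 777]);


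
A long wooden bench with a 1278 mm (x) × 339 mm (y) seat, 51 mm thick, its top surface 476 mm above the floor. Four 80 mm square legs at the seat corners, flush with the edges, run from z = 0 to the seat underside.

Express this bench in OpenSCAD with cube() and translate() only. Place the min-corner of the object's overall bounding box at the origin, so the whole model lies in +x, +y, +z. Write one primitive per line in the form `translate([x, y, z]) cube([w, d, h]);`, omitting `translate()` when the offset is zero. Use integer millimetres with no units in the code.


translate([0, 0, 425]) cube([1278, 339, 51]);
cube([80, 80, 425]);
translate([0, 259, 0]) cube([80, 80, 425]);
translate([1198, 0, 0]) cube([80, 80, 425]);
translate([1198, 259, 0]) cube([80, 80, 425]);


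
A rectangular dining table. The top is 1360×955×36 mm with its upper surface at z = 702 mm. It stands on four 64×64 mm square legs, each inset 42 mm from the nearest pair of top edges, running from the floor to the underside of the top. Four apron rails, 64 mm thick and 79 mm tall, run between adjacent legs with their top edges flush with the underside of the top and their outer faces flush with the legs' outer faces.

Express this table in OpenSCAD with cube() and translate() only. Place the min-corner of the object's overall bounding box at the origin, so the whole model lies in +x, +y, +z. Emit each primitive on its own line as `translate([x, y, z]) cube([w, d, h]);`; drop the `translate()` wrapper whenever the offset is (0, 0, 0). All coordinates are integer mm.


translate([0, 0, 666]) cube([1360, 955, 36]);
translate([42, 42, 0]) cube([64, 64, 666]);
translate([1254, 42, 0]) cube([64, 64, 666]);
translate([42, 849, 0]) cube([64, 64, 666]);
translate([1254, 849, 0]) cube([64, 64, 666]);
translate([106, 42, 587]) cube([1148, 64, 79]);
translate([106, 849, 587]) cube([1148, 64, 79]);
translate([42, 106, 587]) cube([64, 743, 79]);
translate([1254, 106, 587]) cube([64, 743, 79]);


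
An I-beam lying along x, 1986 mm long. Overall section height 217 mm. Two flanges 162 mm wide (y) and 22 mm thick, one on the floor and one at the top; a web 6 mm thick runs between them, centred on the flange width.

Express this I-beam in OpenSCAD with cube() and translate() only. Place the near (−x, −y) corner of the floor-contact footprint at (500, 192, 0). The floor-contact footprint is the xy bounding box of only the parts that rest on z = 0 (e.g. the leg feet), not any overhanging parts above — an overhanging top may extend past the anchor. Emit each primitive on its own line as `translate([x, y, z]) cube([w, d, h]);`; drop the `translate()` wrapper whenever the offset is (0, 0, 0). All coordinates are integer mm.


translate([500, 192, 0]) cube([1986, 162, 22]);
translate([500, 270, 22]) cube([1986, 6, 173]);
translate([500, 192, 195]) cube([1986, 162, 22]);


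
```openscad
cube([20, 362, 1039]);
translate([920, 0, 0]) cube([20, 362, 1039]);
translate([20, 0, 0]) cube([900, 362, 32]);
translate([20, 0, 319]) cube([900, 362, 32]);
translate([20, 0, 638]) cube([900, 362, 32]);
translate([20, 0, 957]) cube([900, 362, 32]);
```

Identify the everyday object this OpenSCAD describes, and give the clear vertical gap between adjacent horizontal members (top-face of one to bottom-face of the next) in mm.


A bookshelf. The clear shelf gap is 287 mm.

Two tall side panels with 4 horizontal boards between them — a bookshelf. The first two shelf undersides are at z = 0 and z = 319; with shelf thickness 32, the clear gap is 319 − 0 − 32 = 287 mm.


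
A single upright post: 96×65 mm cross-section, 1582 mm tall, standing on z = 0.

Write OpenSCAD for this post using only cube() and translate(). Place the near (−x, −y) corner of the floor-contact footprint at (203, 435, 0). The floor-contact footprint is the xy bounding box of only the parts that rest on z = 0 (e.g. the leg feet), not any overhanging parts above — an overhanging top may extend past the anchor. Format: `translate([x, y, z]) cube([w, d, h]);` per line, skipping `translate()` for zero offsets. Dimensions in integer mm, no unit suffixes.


translate([203, 435, 0]) cube([96, 65, 1582]);


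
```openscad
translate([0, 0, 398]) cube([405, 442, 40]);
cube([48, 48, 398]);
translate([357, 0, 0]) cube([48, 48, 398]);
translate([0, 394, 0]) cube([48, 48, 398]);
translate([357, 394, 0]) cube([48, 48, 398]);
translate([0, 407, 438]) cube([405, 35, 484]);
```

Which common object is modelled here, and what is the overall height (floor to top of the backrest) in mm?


A chair. The overall height is 922 mm.

A slab on four corner posts with a tall panel at the back — a chair. The seat slab sits at z = 398 with thickness 40, and the 484 mm backrest starts at the seat top, so the overall height is 398 + 40 + 484 = 922 mm.


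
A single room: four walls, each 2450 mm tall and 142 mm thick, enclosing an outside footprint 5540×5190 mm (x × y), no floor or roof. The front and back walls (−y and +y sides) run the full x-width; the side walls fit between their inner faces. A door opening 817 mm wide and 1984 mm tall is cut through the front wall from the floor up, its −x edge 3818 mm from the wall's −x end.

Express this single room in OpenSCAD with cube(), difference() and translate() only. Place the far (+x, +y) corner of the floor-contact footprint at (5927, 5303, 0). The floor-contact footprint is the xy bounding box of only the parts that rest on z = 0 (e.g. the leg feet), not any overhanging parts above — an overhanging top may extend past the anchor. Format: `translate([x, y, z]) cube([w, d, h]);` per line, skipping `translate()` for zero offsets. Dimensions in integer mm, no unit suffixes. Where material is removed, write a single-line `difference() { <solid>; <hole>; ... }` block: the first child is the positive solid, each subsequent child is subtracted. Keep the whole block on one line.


difference() { translate([387, 113, 0]) cube([5540, 142, 2450]); translate([4205, 113, 0]) cube([817, 142, 1984]); }
translate([387, 5161, 0]) cube([5540, 142, 2450]);
translate([387, 255, 0]) cube([142, 4906, 2450]);
translate([5785, 255, 0]) cube([142, 4906, 2450]);
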